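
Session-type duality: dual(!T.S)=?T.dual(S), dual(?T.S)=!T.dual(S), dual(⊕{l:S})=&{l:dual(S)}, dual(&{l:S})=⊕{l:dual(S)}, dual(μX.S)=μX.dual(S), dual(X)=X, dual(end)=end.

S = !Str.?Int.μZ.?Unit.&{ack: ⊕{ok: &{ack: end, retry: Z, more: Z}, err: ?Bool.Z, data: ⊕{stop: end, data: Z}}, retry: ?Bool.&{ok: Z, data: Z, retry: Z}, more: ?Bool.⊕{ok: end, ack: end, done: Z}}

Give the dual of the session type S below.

!Str = ?Str
  ?Int = !Int
    μZ = μZ  (binder kept)
      ?Unit = !Unit
        &{ack,retry,more} = ⊕{ack,retry,more}  (&→⊕)
          [ack]
            ⊕{ok,err,data} = &{ok,err,data}  (select→offer)
              [ok]
                &{ack,retry,more} = ⊕{ack,retry,more}  (&→⊕)
                  [ack]
                    end self-dual
                  [retry]
                    Z self-dual
                  [more]
                    Z self-dual
              [err]
                ?Bool = !Bool
                  Z self-dual
              [data]
                ⊕{stop,data} = &{stop,data}  (select→offer)
                  [stop]
                    end self-dual
                  [data]
                    Z self-dual
          [retry]
            ?Bool = !Bool
              &{ok,data,retry} = ⊕{ok,data,retry}  (&→⊕)
                [ok]
                  Z self-dual
                [data]
                  Z self-dual
                [retry]
                  Z self-dual
          [more]
            ?Bool = !Bool
              ⊕{ok,ack,done} = &{ok,ack,done}  (select→offer)
                [ok]
                  end self-dual
                [ack]
                  end self-dual
                [done]
                  Z self-dual

?Str.!Int.μZ.!Unit.⊕{ack: &{ok: ⊕{ack: end, retry: Z, more: Z}, err: !Bool.Z, data: &{stop: end, data: Z}}, retry: !Bool.⊕{ok: Z, data: Z, retry: Z}, more: !Bool.&{ok: end, ack: end, done: Z}}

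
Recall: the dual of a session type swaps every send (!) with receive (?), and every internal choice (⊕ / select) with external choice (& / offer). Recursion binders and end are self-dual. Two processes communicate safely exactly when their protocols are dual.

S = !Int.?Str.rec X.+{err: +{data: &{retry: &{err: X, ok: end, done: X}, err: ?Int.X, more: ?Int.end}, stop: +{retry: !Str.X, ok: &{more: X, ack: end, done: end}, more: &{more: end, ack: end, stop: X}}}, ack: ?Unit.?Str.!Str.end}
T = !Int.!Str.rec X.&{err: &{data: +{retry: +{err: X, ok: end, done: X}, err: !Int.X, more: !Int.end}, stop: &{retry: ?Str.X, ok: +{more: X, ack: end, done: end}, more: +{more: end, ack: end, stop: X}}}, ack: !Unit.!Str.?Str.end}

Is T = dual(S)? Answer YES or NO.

!Int ‖ !Int  ✗ same direction on both sides — not dual

NO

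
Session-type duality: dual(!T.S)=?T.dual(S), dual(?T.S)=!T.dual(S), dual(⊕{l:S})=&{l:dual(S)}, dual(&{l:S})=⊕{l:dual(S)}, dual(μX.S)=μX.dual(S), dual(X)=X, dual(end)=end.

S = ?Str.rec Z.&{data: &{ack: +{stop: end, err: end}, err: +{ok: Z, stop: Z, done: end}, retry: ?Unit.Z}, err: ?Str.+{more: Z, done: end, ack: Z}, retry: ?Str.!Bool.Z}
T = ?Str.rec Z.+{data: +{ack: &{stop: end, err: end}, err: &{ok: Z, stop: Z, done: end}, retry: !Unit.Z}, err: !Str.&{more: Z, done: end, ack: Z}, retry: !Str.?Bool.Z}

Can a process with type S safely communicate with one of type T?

?Str vs ?Str  ✗ same direction on both sides — not dual

NO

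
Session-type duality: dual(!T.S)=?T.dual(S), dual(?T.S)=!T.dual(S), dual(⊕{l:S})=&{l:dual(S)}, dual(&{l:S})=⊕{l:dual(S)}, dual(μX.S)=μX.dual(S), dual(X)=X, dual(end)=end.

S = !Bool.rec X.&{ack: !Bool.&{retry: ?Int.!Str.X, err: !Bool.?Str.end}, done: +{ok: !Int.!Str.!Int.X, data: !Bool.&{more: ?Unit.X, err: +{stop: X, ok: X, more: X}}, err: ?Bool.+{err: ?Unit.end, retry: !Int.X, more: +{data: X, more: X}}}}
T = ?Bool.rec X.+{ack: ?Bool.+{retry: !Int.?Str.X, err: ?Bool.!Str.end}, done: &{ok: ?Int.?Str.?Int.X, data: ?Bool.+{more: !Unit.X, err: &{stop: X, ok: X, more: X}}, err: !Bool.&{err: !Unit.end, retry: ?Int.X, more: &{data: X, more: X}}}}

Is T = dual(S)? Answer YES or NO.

!Bool | ?Bool  ✓
  rec X | rec X  ✓ (rec unchanged)
    &{ack,done} | +{ack,done}  ✓ same labels
      case ack:
        !Bool | ?Bool  ✓
          &{retry,err} | +{retry,err}  ✓ same labels
            case retry:
              ?Int | !Int  ✓
                !Str | ?Str  ✓
                  X | X  ✓
            case err:
              !Bool | ?Bool  ✓
                ?Str | !Str  ✓
                  end | end  ✓
      case done:
        +{ok,data,err} | &{ok,data,err}  ✓ same labels
          case ok:
            !Int | ?Int  ✓
              !Str | ?Str  ✓
                !Int | ?Int  ✓
                  X | X  ✓
          case data:
            !Bool | ?Bool  ✓
              &{more,err} | +{more,err}  ✓ same labels
                case more:
                  ?Unit | !Unit  ✓
                    X | X  ✓
                case err:
                  +{stop,ok,more} | &{stop,ok,more}  ✓ same labels
                    case stop:
                      X | X  ✓
                    case ok:
                      X | X  ✓
                    case more:
                      X | X  ✓
          case err:
            ?Bool | !Bool  ✓
              +{err,retry,more} | &{err,retry,more}  ✓ same labels
                case err:
                  ?Unit | !Unit  ✓
                    end | end  ✓
                case retry:
                  !Int | ?Int  ✓
                    X | X  ✓
                case more:
                  +{data,more} | &{data,more}  ✓ same labels
                    case data:
                      X | X  ✓
                    case more:
                      X | X  ✓

YES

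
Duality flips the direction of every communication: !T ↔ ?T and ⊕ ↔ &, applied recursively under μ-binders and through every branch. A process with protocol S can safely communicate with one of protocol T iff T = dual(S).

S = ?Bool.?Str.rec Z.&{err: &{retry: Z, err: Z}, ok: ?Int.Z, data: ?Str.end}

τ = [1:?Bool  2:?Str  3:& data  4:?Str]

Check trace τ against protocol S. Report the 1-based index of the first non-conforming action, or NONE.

NONE

@1 ?Bool  ok  cont: ?Str.rec Z.…
@2 ?Str  ok  cont: rec Z.…
@3 & data  ok  cont: ?Str.end
@4 ?Str  ok  cont: end
all 4 steps conform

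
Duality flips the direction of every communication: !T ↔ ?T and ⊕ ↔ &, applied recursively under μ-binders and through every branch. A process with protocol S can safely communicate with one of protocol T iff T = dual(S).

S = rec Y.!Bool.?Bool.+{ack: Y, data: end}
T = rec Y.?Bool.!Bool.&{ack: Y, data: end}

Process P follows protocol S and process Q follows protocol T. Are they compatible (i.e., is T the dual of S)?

rec Y | rec Y  match (rec unchanged)
  !Bool | ?Bool  match
    ?Bool | !Bool  match
      +{ack,data} | &{ack,data}  match labels match
        [ack]
          Y | Y  match
        [data]
          end | end  match

YES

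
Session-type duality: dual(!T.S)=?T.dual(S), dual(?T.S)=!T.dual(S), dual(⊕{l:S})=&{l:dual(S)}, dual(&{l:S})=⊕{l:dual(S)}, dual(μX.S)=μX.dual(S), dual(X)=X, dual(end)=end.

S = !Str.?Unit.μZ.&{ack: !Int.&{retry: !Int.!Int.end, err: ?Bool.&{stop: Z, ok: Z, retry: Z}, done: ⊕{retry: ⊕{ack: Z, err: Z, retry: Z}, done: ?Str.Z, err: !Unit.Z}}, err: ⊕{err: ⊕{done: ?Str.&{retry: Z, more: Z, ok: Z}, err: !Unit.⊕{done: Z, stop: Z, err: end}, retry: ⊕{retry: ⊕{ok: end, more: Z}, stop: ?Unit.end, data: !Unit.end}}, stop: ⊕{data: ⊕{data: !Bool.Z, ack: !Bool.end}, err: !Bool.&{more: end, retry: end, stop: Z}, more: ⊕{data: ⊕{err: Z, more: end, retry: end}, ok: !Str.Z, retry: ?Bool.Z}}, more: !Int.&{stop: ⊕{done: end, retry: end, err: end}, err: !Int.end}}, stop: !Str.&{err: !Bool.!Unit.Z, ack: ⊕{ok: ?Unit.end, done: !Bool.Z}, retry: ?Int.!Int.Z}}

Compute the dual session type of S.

!Str → ?Str
  ?Unit → !Unit
    μZ → μZ  (binder kept)
      &{ack,err,stop} → ⊕{ack,err,stop}  (external→internal)
        [ack]
          !Int → ?Int
            &{retry,err,done} → ⊕{retry,err,done}  (external→internal)
              [retry]
                !Int → ?Int
                  !Int → ?Int
                    end ↦ end
              [err]
                ?Bool → !Bool
                  &{stop,ok,retry} → ⊕{stop,ok,retry}  (external→internal)
                    [stop]
                      Z ↦ Z
                    [ok]
                      Z ↦ Z
                    [retry]
                      Z ↦ Z
              [done]
                ⊕{retry,done,err} → &{retry,done,err}  (⊕→&)
                  [retry]
                    ⊕{ack,err,retry} → &{ack,err,retry}  (⊕→&)
                      [ack]
                        Z ↦ Z
                      [err]
                        Z ↦ Z
                      [retry]
                        Z ↦ Z
                  [done]
                    ?Str → !Str
                      Z ↦ Z
                  [err]
                    !Unit → ?Unit
                      Z ↦ Z
        [err]
          ⊕{err,stop,more} → &{err,stop,more}  (⊕→&)
            [err]
              ⊕{done,err,retry} → &{done,err,retry}  (⊕→&)
                [done]
                  ?Str → !Str
                    &{retry,more,ok} → ⊕{retry,more,ok}  (external→internal)
                      [retry]
                        Z ↦ Z
                      [more]
                        Z ↦ Z
                      [ok]
                        Z ↦ Z
                [err]
                  !Unit → ?Unit
                    ⊕{done,stop,err} → &{done,stop,err}  (⊕→&)
                      [done]
                        Z ↦ Z
                      [stop]
                        Z ↦ Z
                      [err]
                        end ↦ end
                [retry]
                  ⊕{retry,stop,data} → &{retry,stop,data}  (⊕→&)
                    [retry]
                      ⊕{ok,more} → &{ok,more}  (⊕→&)
                        [ok]
                          end ↦ end
                        [more]
                          Z ↦ Z
                    [stop]
                      ?Unit → !Unit
                        end ↦ end
                    [data]
                      !Unit → ?Unit
                        end ↦ end
            [stop]
              ⊕{data,err,more} → &{data,err,more}  (⊕→&)
                [data]
                  ⊕{data,ack} → &{data,ack}  (⊕→&)
                    [data]
                      !Bool → ?Bool
                        Z ↦ Z
                    [ack]
                      !Bool → ?Bool
                        end ↦ end
                [err]
                  !Bool → ?Bool
                    &{more,retry,stop} → ⊕{more,retry,stop}  (external→internal)
                      [more]
                        end ↦ end
                      [retry]
                        end ↦ end
                      [stop]
                        Z ↦ Z
                [more]
                  ⊕{data,ok,retry} → &{data,ok,retry}  (⊕→&)
                    [data]
                      ⊕{err,more,retry} → &{err,more,retry}  (⊕→&)
                        [err]
                          Z ↦ Z
                        [more]
                          end ↦ end
                        [retry]
                          end ↦ end
                    [ok]
                      !Str → ?Str
                        Z ↦ Z
                    [retry]
                      ?Bool → !Bool
                        Z ↦ Z
            [more]
              !Int → ?Int
                &{stop,err} → ⊕{stop,err}  (external→internal)
                  [stop]
                    ⊕{done,retry,err} → &{done,retry,err}  (⊕→&)
                      [done]
                        end ↦ end
                      [retry]
                        end ↦ end
                      [err]
                        end ↦ end
                  [err]
                    !Int → ?Int
                      end ↦ end
        [stop]
          !Str → ?Str
            &{err,ack,retry} → ⊕{err,ack,retry}  (external→internal)
              [err]
                !Bool → ?Bool
                  !Unit → ?Unit
                    Z ↦ Z
              [ack]
                ⊕{ok,done} → &{ok,done}  (⊕→&)
                  [ok]
                    ?Unit → !Unit
                      end ↦ end
                  [done]
                    !Bool → ?Bool
                      Z ↦ Z
              [retry]
                ?Int → !Int
                  !Int → ?Int
                    Z ↦ Z

?Str.!Unit.μZ.⊕{ack: ?Int.⊕{retry: ?Int.?Int.end, err: !Bool.⊕{stop: Z, ok: Z, retry: Z}, done: &{retry: &{ack: Z, err: Z, retry: Z}, done: !Str.Z, err: ?Unit.Z}}, err: &{err: &{done: !Str.⊕{retry: Z, more: Z, ok: Z}, err: ?Unit.&{done: Z, stop: Z, err: end}, retry: &{retry: &{ok: end, more: Z}, stop: !Unit.end, data: ?Unit.end}}, stop: &{data: &{data: ?Bool.Z, ack: ?Bool.end}, err: ?Bool.⊕{more: end, retry: end, stop: Z}, more: &{data: &{err: Z, more: end, retry: end}, ok: ?Str.Z, retry: !Bool.Z}}, more: ?Int.⊕{stop: &{done: end, retry: end, err: end}, err: ?Int.end}}, stop: ?Str.⊕{err: ?Bool.?Unit.Z, ack: &{ok: !Unit.end, done: ?Bool.Z}, retry: !Int.?Int.Z}}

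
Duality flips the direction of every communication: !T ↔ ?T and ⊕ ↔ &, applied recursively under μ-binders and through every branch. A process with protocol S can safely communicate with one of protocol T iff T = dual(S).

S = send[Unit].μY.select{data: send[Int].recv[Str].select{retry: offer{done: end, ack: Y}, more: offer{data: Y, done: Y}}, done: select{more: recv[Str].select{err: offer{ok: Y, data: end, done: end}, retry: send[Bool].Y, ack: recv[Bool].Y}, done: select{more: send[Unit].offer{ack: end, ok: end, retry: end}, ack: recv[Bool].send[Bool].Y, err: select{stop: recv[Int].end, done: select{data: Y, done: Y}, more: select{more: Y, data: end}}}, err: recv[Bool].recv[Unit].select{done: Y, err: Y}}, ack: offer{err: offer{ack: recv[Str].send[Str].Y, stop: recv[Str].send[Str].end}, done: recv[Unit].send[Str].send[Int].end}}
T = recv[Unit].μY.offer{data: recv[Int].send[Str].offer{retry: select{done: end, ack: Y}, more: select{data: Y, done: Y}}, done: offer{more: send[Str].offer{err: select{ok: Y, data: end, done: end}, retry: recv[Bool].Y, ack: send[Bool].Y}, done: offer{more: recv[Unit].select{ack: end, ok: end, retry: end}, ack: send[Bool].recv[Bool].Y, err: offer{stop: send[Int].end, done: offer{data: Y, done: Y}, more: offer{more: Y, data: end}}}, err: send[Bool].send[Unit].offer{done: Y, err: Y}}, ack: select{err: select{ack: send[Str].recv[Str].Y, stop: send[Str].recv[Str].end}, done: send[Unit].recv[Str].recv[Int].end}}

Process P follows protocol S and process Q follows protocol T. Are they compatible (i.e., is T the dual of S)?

YES

send[Unit] ‖ recv[Unit]  ✓
  μY ‖ μY  ✓ (binder kept)
    select{data,done,ack} ‖ offer{data,done,ack}  ✓ labels match
      [data]
        send[Int] ‖ recv[Int]  ✓
          recv[Str] ‖ send[Str]  ✓
            select{retry,more} ‖ offer{retry,more}  ✓ labels match
              [retry]
                offer{done,ack} ‖ select{done,ack}  ✓ labels match
                  [done]
                    end ‖ end  ✓
                  [ack]
                    Y ‖ Y  ✓
              [more]
                offer{data,done} ‖ select{data,done}  ✓ labels match
                  [data]
                    Y ‖ Y  ✓
                  [done]
                    Y ‖ Y  ✓
      [done]
        select{more,done,err} ‖ offer{more,done,err}  ✓ labels match
          [more]
            recv[Str] ‖ send[Str]  ✓
              select{err,retry,ack} ‖ offer{err,retry,ack}  ✓ labels match
                [err]
                  offer{ok,data,done} ‖ select{ok,data,done}  ✓ labels match
                    [ok]
                      Y ‖ Y  ✓
                    [data]
                      end ‖ end  ✓
                    [done]
                      end ‖ end  ✓
                [retry]
                  send[Bool] ‖ recv[Bool]  ✓
                    Y ‖ Y  ✓
                [ack]
                  recv[Bool] ‖ send[Bool]  ✓
                    Y ‖ Y  ✓
          [done]
            select{more,ack,err} ‖ offer{more,ack,err}  ✓ labels match
              [more]
                send[Unit] ‖ recv[Unit]  ✓
                  offer{ack,ok,retry} ‖ select{ack,ok,retry}  ✓ labels match
                    [ack]
                      end ‖ end  ✓
                    [ok]
                      end ‖ end  ✓
                    [retry]
                      end ‖ end  ✓
              [ack]
                recv[Bool] ‖ send[Bool]  ✓
                  send[Bool] ‖ recv[Bool]  ✓
                    Y ‖ Y  ✓
              [err]
                select{stop,done,more} ‖ offer{stop,done,more}  ✓ labels match
                  [stop]
                    recv[Int] ‖ send[Int]  ✓
                      end ‖ end  ✓
                  [done]
                    select{data,done} ‖ offer{data,done}  ✓ labels match
                      [data]
                        Y ‖ Y  ✓
                      [done]
                        Y ‖ Y  ✓
                  [more]
                    select{more,data} ‖ offer{more,data}  ✓ labels match
                      [more]
                        Y ‖ Y  ✓
                      [data]
                        end ‖ end  ✓
          [err]
            recv[Bool] ‖ send[Bool]  ✓
              recv[Unit] ‖ send[Unit]  ✓
                select{done,err} ‖ offer{done,err}  ✓ labels match
                  [done]
                    Y ‖ Y  ✓
                  [err]
                    Y ‖ Y  ✓
      [ack]
        offer{err,done} ‖ select{err,done}  ✓ labels match
          [err]
            offer{ack,stop} ‖ select{ack,stop}  ✓ labels match
              [ack]
                recv[Str] ‖ send[Str]  ✓
                  send[Str] ‖ recv[Str]  ✓
                    Y ‖ Y  ✓
              [stop]
                recv[Str] ‖ send[Str]  ✓
                  send[Str] ‖ recv[Str]  ✓
                    end ‖ end  ✓
          [done]
            recv[Unit] ‖ send[Unit]  ✓
              send[Str] ‖ recv[Str]  ✓
                send[Int] ‖ recv[Int]  ✓
                  end ‖ end  ✓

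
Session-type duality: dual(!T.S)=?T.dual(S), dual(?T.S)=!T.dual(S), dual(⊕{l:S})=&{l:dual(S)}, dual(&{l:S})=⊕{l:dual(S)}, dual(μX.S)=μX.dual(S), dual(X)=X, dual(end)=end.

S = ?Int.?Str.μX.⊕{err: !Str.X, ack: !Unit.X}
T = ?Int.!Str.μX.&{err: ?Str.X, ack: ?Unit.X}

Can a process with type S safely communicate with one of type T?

?Int | ?Int  ✗ same direction on both sides — not dual

NO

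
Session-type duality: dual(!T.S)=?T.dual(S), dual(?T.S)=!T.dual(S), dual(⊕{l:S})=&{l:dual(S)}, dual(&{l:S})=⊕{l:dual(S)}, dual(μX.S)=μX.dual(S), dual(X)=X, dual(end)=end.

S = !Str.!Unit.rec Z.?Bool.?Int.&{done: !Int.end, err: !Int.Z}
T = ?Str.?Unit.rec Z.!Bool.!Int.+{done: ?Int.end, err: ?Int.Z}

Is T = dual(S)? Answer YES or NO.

YES

!Str | ?Str  match
  !Unit | ?Unit  match
    rec Z | rec Z  match (binder kept)
      ?Bool | !Bool  match
        ?Int | !Int  match
          &{done,err} | +{done,err}  match label sets agree
            [done]
              !Int | ?Int  match
                end | end  match
            [err]
              !Int | ?Int  match
                Z | Z  match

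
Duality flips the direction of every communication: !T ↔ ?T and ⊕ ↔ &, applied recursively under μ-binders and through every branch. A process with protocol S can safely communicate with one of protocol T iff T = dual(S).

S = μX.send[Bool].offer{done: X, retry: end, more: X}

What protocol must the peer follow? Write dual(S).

μX.recv[Bool].select{done: X, retry: end, more: X}

μX ↦ μX  (binder kept)
  send[Bool] ↦ recv[Bool]
    offer{done,retry,more} ↦ select{done,retry,more}  (external→internal)
      case done:
        X self-dual
      case retry:
        end self-dual
      case more:
        X self-dual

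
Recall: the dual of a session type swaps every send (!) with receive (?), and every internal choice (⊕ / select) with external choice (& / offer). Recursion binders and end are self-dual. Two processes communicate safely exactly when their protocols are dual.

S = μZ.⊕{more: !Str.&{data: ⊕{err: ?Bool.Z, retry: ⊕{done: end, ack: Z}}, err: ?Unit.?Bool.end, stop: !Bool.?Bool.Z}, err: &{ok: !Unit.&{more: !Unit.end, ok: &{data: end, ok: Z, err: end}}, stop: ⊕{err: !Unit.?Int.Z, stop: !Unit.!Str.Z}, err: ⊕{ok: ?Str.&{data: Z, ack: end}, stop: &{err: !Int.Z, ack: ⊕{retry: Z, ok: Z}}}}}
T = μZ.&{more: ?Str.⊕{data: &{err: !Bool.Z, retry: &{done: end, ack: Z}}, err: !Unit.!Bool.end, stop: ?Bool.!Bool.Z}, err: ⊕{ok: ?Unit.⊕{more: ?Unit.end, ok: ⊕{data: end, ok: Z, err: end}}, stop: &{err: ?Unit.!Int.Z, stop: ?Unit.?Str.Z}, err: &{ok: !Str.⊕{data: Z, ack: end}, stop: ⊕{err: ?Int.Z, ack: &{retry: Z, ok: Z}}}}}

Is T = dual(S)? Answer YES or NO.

YES

μZ | μZ  ok (μ self-dual)
  ⊕{more,err} | &{more,err}  ok same labels
    • more:
      !Str | ?Str  ok
        &{data,err,stop} | ⊕{data,err,stop}  ok same labels
          • data:
            ⊕{err,retry} | &{err,retry}  ok same labels
              • err:
                ?Bool | !Bool  ok
                  Z | Z  ok
              • retry:
                ⊕{done,ack} | &{done,ack}  ok same labels
                  • done:
                    end | end  ok
                  • ack:
                    Z | Z  ok
          • err:
            ?Unit | !Unit  ok
              ?Bool | !Bool  ok
                end | end  ok
          • stop:
            !Bool | ?Bool  ok
              ?Bool | !Bool  ok
                Z | Z  ok
    • err:
      &{ok,stop,err} | ⊕{ok,stop,err}  ok same labels
        • ok:
          !Unit | ?Unit  ok
            &{more,ok} | ⊕{more,ok}  ok same labels
              • more:
                !Unit | ?Unit  ok
                  end | end  ok
              • ok:
                &{data,ok,err} | ⊕{data,ok,err}  ok same labels
                  • data:
                    end | end  ok
                  • ok:
                    Z | Z  ok
                  • err:
                    end | end  ok
        • stop:
          ⊕{err,stop} | &{err,stop}  ok same labels
            • err:
              !Unit | ?Unit  ok
                ?Int | !Int  ok
                  Z | Z  ok
            • stop:
              !Unit | ?Unit  ok
                !Str | ?Str  ok
                  Z | Z  ok
        • err:
          ⊕{ok,stop} | &{ok,stop}  ok same labels
            • ok:
              ?Str | !Str  ok
                &{data,ack} | ⊕{data,ack}  ok same labels
                  • data:
                    Z | Z  ok
                  • ack:
                    end | end  ok
            • stop:
              &{err,ack} | ⊕{err,ack}  ok same labels
                • err:
                  !Int | ?Int  ok
                    Z | Z  ok
                • ack:
                  ⊕{retry,ok} | &{retry,ok}  ok same labels
                    • retry:
                      Z | Z  ok
                    • ok:
                      Z | Z  ok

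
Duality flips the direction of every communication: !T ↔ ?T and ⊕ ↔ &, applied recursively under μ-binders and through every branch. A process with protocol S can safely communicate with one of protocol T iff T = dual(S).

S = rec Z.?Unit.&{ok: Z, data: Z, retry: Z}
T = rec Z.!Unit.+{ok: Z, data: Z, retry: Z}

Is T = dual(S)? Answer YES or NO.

YES

rec Z vs rec Z  ✓ (rec unchanged)
  ?Unit vs !Unit  ✓
    &{ok,data,retry} vs +{ok,data,retry}  ✓ labels match
      • ok:
        Z vs Z  ✓
      • data:
        Z vs Z  ✓
      • retry:
        Z vs Z  ✓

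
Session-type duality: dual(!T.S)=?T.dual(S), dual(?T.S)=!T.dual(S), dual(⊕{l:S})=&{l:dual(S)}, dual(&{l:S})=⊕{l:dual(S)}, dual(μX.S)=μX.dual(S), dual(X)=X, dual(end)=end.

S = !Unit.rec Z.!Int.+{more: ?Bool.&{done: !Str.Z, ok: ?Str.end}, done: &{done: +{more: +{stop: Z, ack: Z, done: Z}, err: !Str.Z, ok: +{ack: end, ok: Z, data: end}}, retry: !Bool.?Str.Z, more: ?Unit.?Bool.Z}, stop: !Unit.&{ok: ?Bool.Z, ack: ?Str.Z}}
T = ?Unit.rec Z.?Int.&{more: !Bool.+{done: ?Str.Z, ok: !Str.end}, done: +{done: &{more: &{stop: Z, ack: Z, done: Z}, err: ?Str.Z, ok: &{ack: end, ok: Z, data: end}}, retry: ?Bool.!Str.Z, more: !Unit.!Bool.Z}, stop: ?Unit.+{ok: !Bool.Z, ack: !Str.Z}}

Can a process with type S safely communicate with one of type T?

YES

!Unit vs ?Unit  ✓
  rec Z vs rec Z  ✓ (μ self-dual)
    !Int vs ?Int  ✓
      +{more,done,stop} vs &{more,done,stop}  ✓ same labels
        case more:
          ?Bool vs !Bool  ✓
            &{done,ok} vs +{done,ok}  ✓ same labels
              case done:
                !Str vs ?Str  ✓
                  Z vs Z  ✓
              case ok:
                ?Str vs !Str  ✓
                  end vs end  ✓
        case done:
          &{done,retry,more} vs +{done,retry,more}  ✓ same labels
            case done:
              +{more,err,ok} vs &{more,err,ok}  ✓ same labels
                case more:
                  +{stop,ack,done} vs &{stop,ack,done}  ✓ same labels
                    case stop:
                      Z vs Z  ✓
                    case ack:
                      Z vs Z  ✓
                    case done:
                      Z vs Z  ✓
                case err:
                  !Str vs ?Str  ✓
                    Z vs Z  ✓
                case ok:
                  +{ack,ok,data} vs &{ack,ok,data}  ✓ same labels
                    case ack:
                      end vs end  ✓
                    case ok:
                      Z vs Z  ✓
                    case data:
                      end vs end  ✓
            case retry:
              !Bool vs ?Bool  ✓
                ?Str vs !Str  ✓
                  Z vs Z  ✓
            case more:
              ?Unit vs !Unit  ✓
                ?Bool vs !Bool  ✓
                  Z vs Z  ✓
        case stop:
          !Unit vs ?Unit  ✓
            &{ok,ack} vs +{ok,ack}  ✓ same labels
              case ok:
                ?Bool vs !Bool  ✓
                  Z vs Z  ✓
              case ack:
                ?Str vs !Str  ✓
                  Z vs Z  ✓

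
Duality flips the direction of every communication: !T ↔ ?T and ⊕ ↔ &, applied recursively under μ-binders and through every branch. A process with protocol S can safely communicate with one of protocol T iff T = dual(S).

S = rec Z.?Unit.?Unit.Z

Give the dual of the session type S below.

rec Z = rec Z  (μ self-dual)
  ?Unit = !Unit
    ?Unit = !Unit
      dual(Z) = Z

rec Z.!Unit.!Unit.Z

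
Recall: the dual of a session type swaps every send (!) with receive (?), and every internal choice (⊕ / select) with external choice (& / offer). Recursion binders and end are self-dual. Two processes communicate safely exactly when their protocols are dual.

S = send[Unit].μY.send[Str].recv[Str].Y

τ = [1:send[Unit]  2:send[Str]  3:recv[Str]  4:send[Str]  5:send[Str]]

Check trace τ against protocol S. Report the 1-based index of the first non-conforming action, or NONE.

@1 send[Unit]  match  state: μY.…
@2 send[Str]  match  state: recv[Str].μY.…
@3 recv[Str]  match  state: μY.…
@4 send[Str]  match  state: recv[Str].μY.…
@5 got send[Str], protocol expects recv[Str]  ✗

5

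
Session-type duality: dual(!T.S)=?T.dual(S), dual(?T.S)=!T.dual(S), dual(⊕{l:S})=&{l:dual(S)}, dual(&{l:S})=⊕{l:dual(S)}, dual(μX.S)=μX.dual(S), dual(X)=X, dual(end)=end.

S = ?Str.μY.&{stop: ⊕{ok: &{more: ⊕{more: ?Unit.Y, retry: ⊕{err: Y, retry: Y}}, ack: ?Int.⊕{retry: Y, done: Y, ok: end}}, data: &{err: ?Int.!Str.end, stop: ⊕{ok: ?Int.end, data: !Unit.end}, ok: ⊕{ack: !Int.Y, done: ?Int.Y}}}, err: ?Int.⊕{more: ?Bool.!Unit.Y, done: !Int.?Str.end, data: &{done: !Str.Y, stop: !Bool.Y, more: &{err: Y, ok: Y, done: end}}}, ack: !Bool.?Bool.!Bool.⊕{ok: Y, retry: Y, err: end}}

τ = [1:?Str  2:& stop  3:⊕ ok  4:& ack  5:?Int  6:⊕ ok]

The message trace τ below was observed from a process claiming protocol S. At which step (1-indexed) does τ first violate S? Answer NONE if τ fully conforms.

step 1: ?Str  match  residual = μY.…
step 2: & stop  match  residual = ⊕{ok: &{more: ⊕{more: ?Unit.μY.…, retry: ⊕{err: μY.…, retry: μY.…}}, ack: ?Int.⊕{retry: μY.…, done: μY.…, ok: end}}, data: &{err: ?Int.!Str.end, stop: ⊕{ok: ?Int.end, data: !Unit.end}, ok: ⊕{ack: !Int.μY.…, done: ?Int.μY.…}}}
step 3: ⊕ ok  match  residual = &{more: ⊕{more: ?Unit.μY.…, retry: ⊕{err: μY.…, retry: μY.…}}, ack: ?Int.⊕{retry: μY.…, done: μY.…, ok: end}}
step 4: & ack  match  residual = ?Int.⊕{retry: μY.…, done: μY.…, ok: end}
step 5: ?Int  match  residual = ⊕{retry: μY.…, done: μY.…, ok: end}
step 6: ⊕ ok  match  residual = end
trace exhausted — no violation

NONE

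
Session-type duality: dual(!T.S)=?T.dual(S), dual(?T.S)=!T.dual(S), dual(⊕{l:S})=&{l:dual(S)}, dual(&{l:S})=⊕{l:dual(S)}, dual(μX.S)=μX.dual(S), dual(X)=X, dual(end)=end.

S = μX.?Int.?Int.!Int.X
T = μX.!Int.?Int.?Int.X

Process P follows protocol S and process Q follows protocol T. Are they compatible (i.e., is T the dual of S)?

μX vs μX  ✓ (μ self-dual)
  ?Int vs !Int  ✓
    ?Int vs ?Int  ✗ same direction on both sides — not dual

NO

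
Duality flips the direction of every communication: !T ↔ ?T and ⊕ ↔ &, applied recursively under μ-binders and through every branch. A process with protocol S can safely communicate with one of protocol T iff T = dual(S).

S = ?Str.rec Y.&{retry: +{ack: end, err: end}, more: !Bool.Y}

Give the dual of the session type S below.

?Str → !Str
  rec Y → rec Y  (rec unchanged)
    &{retry,more} → +{retry,more}  (offer→select)
      case retry:
        +{ack,err} → &{ack,err}  (select→offer)
          case ack:
            dual(end) = end
          case err:
            dual(end) = end
      case more:
        !Bool → ?Bool
          dual(Y) = Y

!Str.rec Y.+{retry: &{ack: end, err: end}, more: ?Bool.Y}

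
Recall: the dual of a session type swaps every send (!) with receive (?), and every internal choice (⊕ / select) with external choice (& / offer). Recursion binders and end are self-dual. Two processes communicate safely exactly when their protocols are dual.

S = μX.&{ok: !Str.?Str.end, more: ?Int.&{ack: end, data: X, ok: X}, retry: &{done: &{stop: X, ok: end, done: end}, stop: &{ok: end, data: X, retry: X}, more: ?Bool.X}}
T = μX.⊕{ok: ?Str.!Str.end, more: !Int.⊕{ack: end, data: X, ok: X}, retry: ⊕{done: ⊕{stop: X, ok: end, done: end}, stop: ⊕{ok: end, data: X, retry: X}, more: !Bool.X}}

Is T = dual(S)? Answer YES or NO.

μX | μX  match (binder kept)
  &{ok,more,retry} | ⊕{ok,more,retry}  match labels match
    • ok:
      !Str | ?Str  match
        ?Str | !Str  match
          end | end  match
    • more:
      ?Int | !Int  match
        &{ack,data,ok} | ⊕{ack,data,ok}  match labels match
          • ack:
            end | end  match
          • data:
            X | X  match
          • ok:
            X | X  match
    • retry:
      &{done,stop,more} | ⊕{done,stop,more}  match labels match
        • done:
          &{stop,ok,done} | ⊕{stop,ok,done}  match labels match
            • stop:
              X | X  match
            • ok:
              end | end  match
            • done:
              end | end  match
        • stop:
          &{ok,data,retry} | ⊕{ok,data,retry}  match labels match
            • ok:
              end | end  match
            • data:
              X | X  match
            • retry:
              X | X  match
        • more:
          ?Bool | !Bool  match
            X | X  match

YES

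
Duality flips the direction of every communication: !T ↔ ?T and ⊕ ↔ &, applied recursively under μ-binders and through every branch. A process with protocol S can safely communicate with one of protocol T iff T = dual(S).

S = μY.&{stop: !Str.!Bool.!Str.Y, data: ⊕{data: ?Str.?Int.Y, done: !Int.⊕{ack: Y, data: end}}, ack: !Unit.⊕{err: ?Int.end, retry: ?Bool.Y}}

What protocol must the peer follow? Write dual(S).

μY.⊕{stop: ?Str.?Bool.?Str.Y, data: &{data: !Str.!Int.Y, done: ?Int.&{ack: Y, data: end}}, ack: ?Unit.&{err: !Int.end, retry: !Bool.Y}}

μY = μY  (rec unchanged)
  &{stop,data,ack} = ⊕{stop,data,ack}  (&→⊕)
    • stop:
      !Str = ?Str
        !Bool = ?Bool
          !Str = ?Str
            Y self-dual
    • data:
      ⊕{data,done} = &{data,done}  (internal→external)
        • data:
          ?Str = !Str
            ?Int = !Int
              Y self-dual
        • done:
          !Int = ?Int
            ⊕{ack,data} = &{ack,data}  (internal→external)
              • ack:
                Y self-dual
              • data:
                end self-dual
    • ack:
      !Unit = ?Unit
        ⊕{err,retry} = &{err,retry}  (internal→external)
          • err:
            ?Int = !Int
              end self-dual
          • retry:
            ?Bool = !Bool
              Y self-dual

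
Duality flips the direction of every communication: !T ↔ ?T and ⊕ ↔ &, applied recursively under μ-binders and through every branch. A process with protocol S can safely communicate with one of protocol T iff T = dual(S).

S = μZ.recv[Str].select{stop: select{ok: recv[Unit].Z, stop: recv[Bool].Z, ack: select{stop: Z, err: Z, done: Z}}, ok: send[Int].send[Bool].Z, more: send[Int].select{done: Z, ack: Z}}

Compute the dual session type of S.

μZ.send[Str].offer{stop: offer{ok: send[Unit].Z, stop: send[Bool].Z, ack: offer{stop: Z, err: Z, done: Z}}, ok: recv[Int].recv[Bool].Z, more: recv[Int].offer{done: Z, ack: Z}}

μZ = μZ  (μ self-dual)
  recv[Str] = send[Str]
    select{stop,ok,more} = offer{stop,ok,more}  (internal→external)
      [stop]
        select{ok,stop,ack} = offer{ok,stop,ack}  (internal→external)
          [ok]
            recv[Unit] = send[Unit]
              Z ↦ Z
          [stop]
            recv[Bool] = send[Bool]
              Z ↦ Z
          [ack]
            select{stop,err,done} = offer{stop,err,done}  (internal→external)
              [stop]
                Z ↦ Z
              [err]
                Z ↦ Z
              [done]
                Z ↦ Z
      [ok]
        send[Int] = recv[Int]
          send[Bool] = recv[Bool]
            Z ↦ Z
      [more]
        send[Int] = recv[Int]
          select{done,ack} = offer{done,ack}  (internal→external)
            [done]
              Z ↦ Z
            [ack]
              Z ↦ Z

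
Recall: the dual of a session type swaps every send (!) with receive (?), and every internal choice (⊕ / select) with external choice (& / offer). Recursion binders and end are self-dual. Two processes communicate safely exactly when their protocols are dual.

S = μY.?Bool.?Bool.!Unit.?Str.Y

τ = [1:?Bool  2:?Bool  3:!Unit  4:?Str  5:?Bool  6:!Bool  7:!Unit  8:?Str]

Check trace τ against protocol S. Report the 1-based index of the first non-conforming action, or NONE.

6

@1 ?Bool  ✓  now at ?Bool.!Unit.?Str.μY.…
@2 ?Bool  ✓  now at !Unit.?Str.μY.…
@3 !Unit  ✓  now at ?Str.μY.…
@4 ?Str  ✓  now at μY.…
@5 ?Bool  ✓  now at ?Bool.!Unit.?Str.μY.…
@6 got !Bool, protocol expects ?Bool  ✗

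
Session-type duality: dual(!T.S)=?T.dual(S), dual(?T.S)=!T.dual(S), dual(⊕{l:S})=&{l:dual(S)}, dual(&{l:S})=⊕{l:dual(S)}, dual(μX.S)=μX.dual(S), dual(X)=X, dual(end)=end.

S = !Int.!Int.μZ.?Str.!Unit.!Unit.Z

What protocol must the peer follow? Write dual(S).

!Int ↦ ?Int
  !Int ↦ ?Int
    μZ ↦ μZ  (μ self-dual)
      ?Str ↦ !Str
        !Unit ↦ ?Unit
          !Unit ↦ ?Unit
            Z self-dual

?Int.?Int.μZ.!Str.?Unit.?Unit.Z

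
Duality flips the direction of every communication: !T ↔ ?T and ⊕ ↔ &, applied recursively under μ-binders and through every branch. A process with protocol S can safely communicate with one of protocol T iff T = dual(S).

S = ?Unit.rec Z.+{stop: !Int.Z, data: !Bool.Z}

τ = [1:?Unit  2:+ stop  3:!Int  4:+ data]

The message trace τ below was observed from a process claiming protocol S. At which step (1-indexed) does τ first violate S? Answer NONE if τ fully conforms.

step 1: ?Unit  match  residual = rec Z.…
step 2: + stop  match  residual = !Int.rec Z.…
step 3: !Int  match  residual = rec Z.…
step 4: + data  match  residual = !Bool.rec Z.…
τ conforms to S (length 4)

NONE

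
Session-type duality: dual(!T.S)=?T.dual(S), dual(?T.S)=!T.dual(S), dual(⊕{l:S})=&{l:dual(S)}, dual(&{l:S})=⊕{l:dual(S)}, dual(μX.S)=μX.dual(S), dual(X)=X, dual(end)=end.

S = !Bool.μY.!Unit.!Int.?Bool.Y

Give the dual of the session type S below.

!Bool ↦ ?Bool
  μY ↦ μY  (binder kept)
    !Unit ↦ ?Unit
      !Int ↦ ?Int
        ?Bool ↦ !Bool
          dual(Y) = Y

?Bool.μY.?Unit.?Int.!Bool.Y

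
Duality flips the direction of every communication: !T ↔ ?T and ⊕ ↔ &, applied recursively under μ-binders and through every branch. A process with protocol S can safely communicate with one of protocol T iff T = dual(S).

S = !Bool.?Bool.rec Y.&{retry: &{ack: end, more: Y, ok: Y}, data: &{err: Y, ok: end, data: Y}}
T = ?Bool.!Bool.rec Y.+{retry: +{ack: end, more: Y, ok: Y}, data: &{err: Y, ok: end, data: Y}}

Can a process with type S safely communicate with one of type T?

NO

!Bool | ?Bool  ✓
  ?Bool | !Bool  ✓
    rec Y | rec Y  ✓ (rec unchanged)
      &{retry,data} | +{retry,data}  ✓ same labels
        • retry:
          &{ack,more,ok} | +{ack,more,ok}  ✓ same labels
            • ack:
              end | end  ✓
            • more:
              Y | Y  ✓
            • ok:
              Y | Y  ✓
        • data:
          &{err,ok,data} | &{err,ok,data}  ✗ choice polarity not flipped — not dual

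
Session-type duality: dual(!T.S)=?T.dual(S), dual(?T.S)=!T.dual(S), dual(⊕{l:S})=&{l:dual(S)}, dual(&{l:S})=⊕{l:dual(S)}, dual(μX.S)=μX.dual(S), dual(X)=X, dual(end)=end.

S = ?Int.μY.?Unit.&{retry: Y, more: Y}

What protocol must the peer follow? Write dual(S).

?Int → !Int
  μY → μY  (rec unchanged)
    ?Unit → !Unit
      &{retry,more} → ⊕{retry,more}  (external→internal)
        case retry:
          dual(Y) = Y
        case more:
          dual(Y) = Y

!Int.μY.!Unit.⊕{retry: Y, more: Y}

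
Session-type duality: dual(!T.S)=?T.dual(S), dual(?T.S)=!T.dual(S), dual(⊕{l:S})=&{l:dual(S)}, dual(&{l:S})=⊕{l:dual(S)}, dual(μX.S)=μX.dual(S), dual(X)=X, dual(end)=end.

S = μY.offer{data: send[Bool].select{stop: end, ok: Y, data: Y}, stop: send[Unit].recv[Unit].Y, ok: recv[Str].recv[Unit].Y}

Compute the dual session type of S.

μY = μY  (binder kept)
  offer{data,stop,ok} = select{data,stop,ok}  (&→⊕)
    case data:
      send[Bool] = recv[Bool]
        select{stop,ok,data} = offer{stop,ok,data}  (⊕→&)
          case stop:
            end self-dual
          case ok:
            Y self-dual
          case data:
            Y self-dual
    case stop:
      send[Unit] = recv[Unit]
        recv[Unit] = send[Unit]
          Y self-dual
    case ok:
      recv[Str] = send[Str]
        recv[Unit] = send[Unit]
          Y self-dual

μY.select{data: recv[Bool].offer{stop: end, ok: Y, data: Y}, stop: recv[Unit].send[Unit].Y, ok: send[Str].send[Unit].Y}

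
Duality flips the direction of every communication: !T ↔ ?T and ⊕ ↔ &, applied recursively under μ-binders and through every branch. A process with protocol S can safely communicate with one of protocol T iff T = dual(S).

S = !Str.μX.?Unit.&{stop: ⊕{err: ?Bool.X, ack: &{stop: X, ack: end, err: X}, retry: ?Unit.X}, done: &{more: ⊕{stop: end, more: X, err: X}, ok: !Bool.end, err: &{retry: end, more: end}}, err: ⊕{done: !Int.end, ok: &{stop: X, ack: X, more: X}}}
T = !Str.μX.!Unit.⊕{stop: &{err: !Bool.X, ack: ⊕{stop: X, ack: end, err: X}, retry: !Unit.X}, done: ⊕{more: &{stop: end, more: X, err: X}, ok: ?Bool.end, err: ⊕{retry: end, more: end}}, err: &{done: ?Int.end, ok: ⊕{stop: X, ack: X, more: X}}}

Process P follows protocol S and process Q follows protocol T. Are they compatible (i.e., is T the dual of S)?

NO

!Str | !Str  ✗ same direction on both sides — not dual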